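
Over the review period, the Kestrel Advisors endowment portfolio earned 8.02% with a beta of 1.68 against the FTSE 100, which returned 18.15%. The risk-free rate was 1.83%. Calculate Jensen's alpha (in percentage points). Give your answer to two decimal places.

CAPM expected return = Rf + β(Rm − Rf) = 1.83% + 1.68 × (18.15% − 1.83%) = 1.83 + 1.68 × 16.32 = 29.2476%
Jensen's α = Rp − E[R] = 8.02% − 29.2476% = -21.2276

-21.23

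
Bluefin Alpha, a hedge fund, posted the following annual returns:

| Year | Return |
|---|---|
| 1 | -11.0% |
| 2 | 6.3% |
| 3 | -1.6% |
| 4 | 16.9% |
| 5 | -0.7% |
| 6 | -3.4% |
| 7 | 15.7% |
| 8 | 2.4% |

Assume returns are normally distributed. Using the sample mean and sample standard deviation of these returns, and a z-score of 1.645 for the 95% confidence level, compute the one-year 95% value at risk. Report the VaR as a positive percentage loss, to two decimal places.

μ = (-11 + 6.3 − 1.6 + 16.9 − 0.7 − 3.4 + 15.7 + 2.4) / 8 = 24.60 / 8 = 3.0750%
Σ(r − μ)² = (-11 − 3.0750)² + (6.3 − 3.0750)² + (-1.6 − 3.0750)² + … = 637.5150
sample σ = √(637.5150 / 7) = √91.0736 = 9.5432%
VaR = −(μ − z·σ) = −(3.0750 − 1.645 × 9.5432) = −(-12.6236) = 12.6236%

12.62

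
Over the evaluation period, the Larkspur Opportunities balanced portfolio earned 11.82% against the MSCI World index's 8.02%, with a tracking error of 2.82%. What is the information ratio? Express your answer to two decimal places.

1.35

IR = (Rp − Rb) / TE = (11.82% − 8.02%) / 2.82% = 3.80% / 2.82% = 1.3475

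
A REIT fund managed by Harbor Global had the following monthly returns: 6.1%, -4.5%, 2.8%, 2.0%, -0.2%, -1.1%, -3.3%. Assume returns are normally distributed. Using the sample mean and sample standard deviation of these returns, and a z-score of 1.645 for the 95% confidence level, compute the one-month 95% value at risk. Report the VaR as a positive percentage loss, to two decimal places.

5.79

r̄ = (6.1 − 4.5 + 2.8 + 2 − 0.2 − 1.1 − 3.3) / 7 = 1.80 / 7 = 0.2571%
Σ(r − r̄)² = 80.9771; sample σ = √(80.9771/6) = 3.6737%
VaR = −(r̄ − z·σ) = −(0.2571 − 1.645 × 3.6737) = −(-5.7861) = 5.7861%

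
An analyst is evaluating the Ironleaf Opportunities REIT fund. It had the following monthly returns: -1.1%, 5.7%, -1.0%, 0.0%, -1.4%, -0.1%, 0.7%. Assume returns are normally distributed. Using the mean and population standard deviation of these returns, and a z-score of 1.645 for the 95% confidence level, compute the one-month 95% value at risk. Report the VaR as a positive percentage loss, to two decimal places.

r̄ = (-1.1 + 5.7 − 1 + 0 − 1.4 − 0.1 + 0.7) / 7 = 2.80 / 7 = 0.4000%
Σ(r − r̄)² = (-1.1 − 0.4000)² + (5.7 − 0.4000)² + … = 36.0400
population σ = √(36.0400 / 7) = √5.1486 = 2.2691%
VaR = −(r̄ − z·σ) = −(0.4000 − 1.645 × 2.2691) = −(-3.3327) = 3.3327%

3.33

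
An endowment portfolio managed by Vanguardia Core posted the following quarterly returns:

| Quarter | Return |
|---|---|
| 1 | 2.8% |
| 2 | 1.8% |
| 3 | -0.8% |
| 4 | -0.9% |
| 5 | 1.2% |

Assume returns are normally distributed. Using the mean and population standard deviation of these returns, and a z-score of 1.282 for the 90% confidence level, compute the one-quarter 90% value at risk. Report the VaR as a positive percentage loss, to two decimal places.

μ = (2.8 + 1.8 − 0.8 − 0.9 + 1.2) / 5 = 4.10 / 5 = 0.8200%
Σ(r − μ)² = 10.6080; population σ = √(10.6080/5) = 1.4566%
VaR = −(μ − z·σ) = −(0.8200 − 1.282 × 1.4566) = −(-1.0474) = 1.0474%

1.05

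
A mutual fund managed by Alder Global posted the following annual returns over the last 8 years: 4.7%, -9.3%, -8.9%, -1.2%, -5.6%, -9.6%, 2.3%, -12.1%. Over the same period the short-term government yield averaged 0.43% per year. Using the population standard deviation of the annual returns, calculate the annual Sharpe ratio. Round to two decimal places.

-0.93

r̄ = (4.7 − 9.3 − 8.9 − 1.2 − 5.6 − 9.6 + 2.3 − 12.1) / 8 = -39.70 / 8 = -4.9625%
Σ(r − r̄)² = (4.7 − (-4.9625))² + (-9.3 − (-4.9625))² + … = 267.4388
σ = √[267.4388 / 8] = 5.7819%
Sharpe = (r̄ − rf) / σ = (-4.9625 − 0.43) / 5.7819 = -5.3925 / 5.7819 = -0.9327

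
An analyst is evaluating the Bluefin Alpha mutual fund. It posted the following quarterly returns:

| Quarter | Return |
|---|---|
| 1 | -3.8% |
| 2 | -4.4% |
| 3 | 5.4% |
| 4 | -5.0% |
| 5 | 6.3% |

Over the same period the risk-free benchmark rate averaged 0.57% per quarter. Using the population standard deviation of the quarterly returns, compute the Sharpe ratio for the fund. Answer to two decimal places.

Mean return r̄ = -1.50 / 5 = -0.3000%
Population std dev = √[127.2000 / 5] = 5.0438%
Sharpe = (r̄ − rf) / σ = (-0.3000 − 0.57) / 5.0438 = -0.8700 / 5.0438 = -0.1725

-0.17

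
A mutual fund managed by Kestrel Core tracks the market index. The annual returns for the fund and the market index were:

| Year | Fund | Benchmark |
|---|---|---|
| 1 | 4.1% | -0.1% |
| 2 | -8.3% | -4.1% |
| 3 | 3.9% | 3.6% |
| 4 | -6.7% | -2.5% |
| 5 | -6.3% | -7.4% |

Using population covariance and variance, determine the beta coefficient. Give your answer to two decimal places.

1.21

r̄p = -2.6600%,  r̄m = -2.1000%
Cov = Σ(rp − r̄p)(rm − r̄m) / 5 = 16.6200
Var(rm) = Σ(rm − r̄m)² / 5 = 13.7480
β = Cov / Var = 16.6200 / 13.7480 = 1.2089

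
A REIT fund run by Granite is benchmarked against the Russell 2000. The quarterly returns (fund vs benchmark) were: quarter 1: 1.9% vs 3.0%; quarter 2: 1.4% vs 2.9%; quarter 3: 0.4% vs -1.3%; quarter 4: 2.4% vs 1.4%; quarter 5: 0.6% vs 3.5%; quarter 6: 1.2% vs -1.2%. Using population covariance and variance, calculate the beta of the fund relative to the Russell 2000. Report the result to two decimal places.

0.10

r̄p = 1.3167%,  r̄m = 1.3833%
Cov = Σ(rp − r̄p)(rm − r̄m) / 6 = 0.3886
Var(rm) = Σ(rm − r̄m)² / 6 = 3.8781
β = Cov / Var = 0.3886 / 3.8781 = 0.1002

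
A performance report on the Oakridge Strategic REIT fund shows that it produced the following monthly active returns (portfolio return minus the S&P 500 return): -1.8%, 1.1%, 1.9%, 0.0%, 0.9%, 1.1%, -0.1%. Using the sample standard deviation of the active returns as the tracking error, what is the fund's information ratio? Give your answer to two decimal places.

Mean return r̄ = 3.10 / 7 = 0.4429%
Σ(r − r̄)² = (-1.8 − 0.4429)² + (1.1 − 0.4429)² + … = 8.7171
sample σ = √(8.7171 / 6) = √1.4529 = 1.2054%
IR = r̄ / tracking error = 0.4429 / 1.2054 = 0.3674

0.37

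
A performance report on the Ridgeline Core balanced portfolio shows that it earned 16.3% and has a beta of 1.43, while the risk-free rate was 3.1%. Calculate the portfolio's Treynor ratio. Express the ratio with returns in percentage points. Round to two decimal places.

Treynor = (Rp − Rf) / β = (16.3% − 3.1%) / 1.43 = 13.20 / 1.43 = 9.2308

9.23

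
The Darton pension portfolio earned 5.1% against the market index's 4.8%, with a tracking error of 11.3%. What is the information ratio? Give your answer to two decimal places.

0.03

IR = (Rp − Rb) / TE = (5.1% − 4.8%) / 11.3% = 0.30% / 11.3% = 0.0265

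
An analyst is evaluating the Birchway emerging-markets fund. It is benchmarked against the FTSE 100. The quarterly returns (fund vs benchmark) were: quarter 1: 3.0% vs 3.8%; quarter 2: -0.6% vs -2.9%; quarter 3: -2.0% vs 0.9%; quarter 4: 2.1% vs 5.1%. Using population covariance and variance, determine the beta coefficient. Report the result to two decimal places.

0.47

r̄p = 0.6250%,  r̄m = 1.7250%
Cov = Σ(rp − r̄p)(rm − r̄m) / 4 = 4.4344
Var(rm) = Σ(rm − r̄m)² / 4 = 9.4419
β = Cov / Var = 4.4344 / 9.4419 = 0.4697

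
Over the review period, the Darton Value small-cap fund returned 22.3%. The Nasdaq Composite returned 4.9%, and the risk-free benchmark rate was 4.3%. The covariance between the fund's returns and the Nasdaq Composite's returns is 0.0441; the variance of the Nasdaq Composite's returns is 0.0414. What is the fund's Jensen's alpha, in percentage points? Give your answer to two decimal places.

β = Cov / Var = 0.0441 / 0.0414 = 1.0652
E[R] = Rf + β(Rm − Rf) = 4.3% + 1.0652 × (4.9% − 4.3%) = 4.9391%
α = Rp − E[R] = 22.3% − 4.9391% = 17.3609

17.36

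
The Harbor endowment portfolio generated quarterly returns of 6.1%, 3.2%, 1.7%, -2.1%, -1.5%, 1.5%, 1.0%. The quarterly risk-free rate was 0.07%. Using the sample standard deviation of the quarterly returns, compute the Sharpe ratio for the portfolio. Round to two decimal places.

r̄ = (6.1 + 3.2 + 1.7 − 2.1 − 1.5 + 1.5 + 1) / 7 = 1.4143%
Sample std dev = √[46.2486 / 6] = 2.7763%
Sharpe = (r̄ − rf) / σ = (1.4143 − 0.07) / 2.7763 = 1.3443 / 2.7763 = 0.4842

0.48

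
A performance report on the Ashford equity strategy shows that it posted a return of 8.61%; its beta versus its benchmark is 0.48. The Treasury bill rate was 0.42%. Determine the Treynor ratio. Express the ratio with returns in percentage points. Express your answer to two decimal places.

Treynor = (Rp − Rf) / β = (8.61% − 0.42%) / 0.48 = 8.19 / 0.48 = 17.0625

17.06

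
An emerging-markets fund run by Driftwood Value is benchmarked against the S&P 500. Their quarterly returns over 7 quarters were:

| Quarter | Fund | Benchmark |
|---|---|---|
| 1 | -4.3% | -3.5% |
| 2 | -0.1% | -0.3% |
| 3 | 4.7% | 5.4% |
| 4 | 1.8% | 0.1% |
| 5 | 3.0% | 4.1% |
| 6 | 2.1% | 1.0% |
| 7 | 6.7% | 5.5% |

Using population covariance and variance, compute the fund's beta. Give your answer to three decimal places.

r̄p = 1.9857%,  r̄m = 1.7571%
Cov = Σ(rp − r̄p)(rm − r̄m) / 7 = 9.6380
Var(rm) = Σ(rm − r̄m)² / 7 = 9.7082
β = Cov / Var = 9.6380 / 9.7082 = 0.9928

0.993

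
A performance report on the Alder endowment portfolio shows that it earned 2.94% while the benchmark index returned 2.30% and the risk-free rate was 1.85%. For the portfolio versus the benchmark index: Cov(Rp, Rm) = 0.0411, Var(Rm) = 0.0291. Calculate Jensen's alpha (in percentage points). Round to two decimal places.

β = Cov / Var = 0.0411 / 0.0291 = 1.4124
E[R] = Rf + β(Rm − Rf) = 1.85% + 1.4124 × (2.30% − 1.85%) = 2.4856%
α = Rp − E[R] = 2.94% − 2.4856% = 0.4544

0.45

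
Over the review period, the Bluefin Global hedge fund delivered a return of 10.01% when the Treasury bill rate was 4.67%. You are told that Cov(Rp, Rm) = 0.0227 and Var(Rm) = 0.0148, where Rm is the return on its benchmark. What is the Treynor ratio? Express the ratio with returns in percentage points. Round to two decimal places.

β = Cov / Var = 0.0227 / 0.0148 = 1.5338
Treynor = (Rp − Rf) / β = (10.01% − 4.67%) / 1.5338 = 5.34 / 1.5338 = 3.4815

3.48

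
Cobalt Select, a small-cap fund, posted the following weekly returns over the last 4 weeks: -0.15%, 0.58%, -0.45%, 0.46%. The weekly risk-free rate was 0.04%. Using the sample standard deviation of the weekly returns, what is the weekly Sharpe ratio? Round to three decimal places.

μ = (-0.15 + 0.58 − 0.45 + 0.46) / 4 = 0.440 / 4 = 0.1100%
Sample std dev = √[0.7246 / 3] = 0.4915%
Sharpe = (μ − rf) / σ = (0.1100 − 0.04) / 0.4915 = 0.0700 / 0.4915 = 0.1424

0.142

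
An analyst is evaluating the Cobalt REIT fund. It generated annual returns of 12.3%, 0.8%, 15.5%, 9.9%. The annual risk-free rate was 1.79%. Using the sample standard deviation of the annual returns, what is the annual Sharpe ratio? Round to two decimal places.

1.24

r̄ = (12.3 + 0.8 + 15.5 + 9.9) / 4 = 38.50 / 4 = 9.6250%
Sample σ = √[Σ(r − r̄)² / 3] = √[119.6275 / 3] = √39.8758 = 6.3147%
Sharpe = (r̄ − rf) / σ = (9.6250 − 1.79) / 6.3147 = 7.8350 / 6.3147 = 1.2408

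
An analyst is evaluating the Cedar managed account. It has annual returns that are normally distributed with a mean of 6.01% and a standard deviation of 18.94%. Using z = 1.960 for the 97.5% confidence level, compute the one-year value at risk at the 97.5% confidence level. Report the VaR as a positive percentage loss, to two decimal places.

31.11

VaR (as % loss) = −(μ − z·σ) = −(6.01% − 1.960 × 18.94%) = −(-31.1124%) = 31.1124%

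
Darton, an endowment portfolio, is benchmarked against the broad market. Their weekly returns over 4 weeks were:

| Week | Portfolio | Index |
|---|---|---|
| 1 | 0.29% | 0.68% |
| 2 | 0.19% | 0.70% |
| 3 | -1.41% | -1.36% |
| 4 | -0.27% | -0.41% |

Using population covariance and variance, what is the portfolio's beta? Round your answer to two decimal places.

0.76

r̄p = -0.3000%,  r̄m = -0.0975%
Cov = Σ(rp − r̄p)(rm − r̄m) / 4 = 0.5604
Var(rm) = Σ(rm − r̄m)² / 4 = 0.7330
β = Cov / Var = 0.5604 / 0.7330 = 0.7645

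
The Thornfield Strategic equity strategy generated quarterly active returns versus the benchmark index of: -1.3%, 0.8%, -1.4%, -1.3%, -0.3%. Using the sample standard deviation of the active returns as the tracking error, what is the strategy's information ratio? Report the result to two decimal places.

-0.74

r̄ = (-1.3 + 0.8 − 1.4 − 1.3 − 0.3) / 5 = -3.50 / 5 = -0.7000%
Sample std dev = √[3.6200 / 4] = 0.9513%
IR = r̄ / tracking error = -0.7000 / 0.9513 = -0.7358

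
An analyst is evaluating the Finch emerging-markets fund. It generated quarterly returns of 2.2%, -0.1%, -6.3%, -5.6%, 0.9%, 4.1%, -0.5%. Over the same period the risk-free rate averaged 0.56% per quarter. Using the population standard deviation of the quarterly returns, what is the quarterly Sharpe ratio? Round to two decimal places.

-0.37

r̄ = (2.2 − 0.1 − 6.3 − 5.6 + 0.9 + 4.1 − 0.5) / 7 = -5.30 / 7 = -0.7571%
Σ(r − r̄)² = 89.7571; population σ = √(89.7571/7) = 3.5808%
Sharpe = (r̄ − rf) / σ = (-0.7571 − 0.56) / 3.5808 = -1.3171 / 3.5808 = -0.3678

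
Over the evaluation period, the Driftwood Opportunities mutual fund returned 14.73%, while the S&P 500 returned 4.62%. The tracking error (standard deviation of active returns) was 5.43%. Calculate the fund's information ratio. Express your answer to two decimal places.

1.86

IR = (Rp − Rb) / TE = (14.73% − 4.62%) / 5.43% = 10.11% / 5.43% = 1.8619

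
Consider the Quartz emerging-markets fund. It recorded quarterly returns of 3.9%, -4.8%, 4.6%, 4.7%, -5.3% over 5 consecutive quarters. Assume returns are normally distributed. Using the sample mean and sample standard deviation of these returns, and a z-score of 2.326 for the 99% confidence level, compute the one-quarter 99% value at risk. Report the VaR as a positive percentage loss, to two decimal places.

r̄ = (3.9 − 4.8 + 4.6 + 4.7 − 5.3) / 5 = 0.6200%
Σ(r − r̄)² = 107.6680; sample σ = √(107.6680/4) = 5.1882%
VaR = −(r̄ − z·σ) = −(0.6200 − 2.326 × 5.1882) = −(-11.4478) = 11.4478%

11.45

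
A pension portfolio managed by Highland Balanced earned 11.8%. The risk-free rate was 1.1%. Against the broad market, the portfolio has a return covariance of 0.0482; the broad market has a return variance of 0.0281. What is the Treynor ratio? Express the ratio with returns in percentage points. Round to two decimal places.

6.24

β = Cov / Var = 0.0482 / 0.0281 = 1.7153
Treynor = (Rp − Rf) / β = (11.8% − 1.1%) / 1.7153 = 10.70 / 1.7153 = 6.2380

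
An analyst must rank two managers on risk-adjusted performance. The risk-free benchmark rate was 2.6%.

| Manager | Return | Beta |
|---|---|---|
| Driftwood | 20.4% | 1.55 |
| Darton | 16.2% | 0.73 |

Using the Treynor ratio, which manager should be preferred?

Driftwood: Treynor = (20.4% − 2.6%) / 1.55 = 11.484
Darton: Treynor = (16.2% − 2.6%) / 0.73 = 18.630
Highest: Darton (18.630).

Darton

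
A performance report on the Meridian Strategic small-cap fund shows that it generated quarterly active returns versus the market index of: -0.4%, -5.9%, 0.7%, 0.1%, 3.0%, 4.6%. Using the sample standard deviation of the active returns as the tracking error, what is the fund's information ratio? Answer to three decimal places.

μ = (-0.4 − 5.9 + 0.7 + 0.1 + 3 + 4.6) / 6 = 0.3500%
Sample σ = √[Σ(r − μ)² / 5] = √[64.8950 / 5] = √12.9790 = 3.6026%
IR = μ / tracking error = 0.3500 / 3.6026 = 0.0972

0.097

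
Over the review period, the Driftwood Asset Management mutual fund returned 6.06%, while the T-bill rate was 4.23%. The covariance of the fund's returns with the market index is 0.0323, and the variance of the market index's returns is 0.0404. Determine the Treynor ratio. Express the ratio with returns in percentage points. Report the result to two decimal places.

β = Cov / Var = 0.0323 / 0.0404 = 0.7995
Treynor = (Rp − Rf) / β = (6.06% − 4.23%) / 0.7995 = 1.83 / 0.7995 = 2.2889

2.29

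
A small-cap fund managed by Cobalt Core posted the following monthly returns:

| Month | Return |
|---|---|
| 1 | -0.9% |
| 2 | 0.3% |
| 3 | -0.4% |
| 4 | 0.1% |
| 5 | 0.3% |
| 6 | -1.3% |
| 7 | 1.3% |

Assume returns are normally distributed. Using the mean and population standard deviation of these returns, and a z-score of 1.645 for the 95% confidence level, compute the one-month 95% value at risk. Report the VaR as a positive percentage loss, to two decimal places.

μ = (-0.9 + 0.3 − 0.4 + 0.1 + 0.3 − 1.3 + 1.3) / 7 = -0.60 / 7 = -0.0857%
Population σ = √[Σ(r − μ)² / 7] = √[4.4886 / 7] = √0.6412 = 0.8007%
VaR = −(μ − z·σ) = −(-0.0857 − 1.645 × 0.8007) = −(-1.4029) = 1.4029%

1.40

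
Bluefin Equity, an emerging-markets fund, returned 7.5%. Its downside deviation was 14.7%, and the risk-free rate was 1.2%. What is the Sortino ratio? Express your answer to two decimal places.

0.43

Sortino = (Rp − Rf) / σd = (7.5% − 1.2%) / 14.7% = 6.30% / 14.7% = 0.4286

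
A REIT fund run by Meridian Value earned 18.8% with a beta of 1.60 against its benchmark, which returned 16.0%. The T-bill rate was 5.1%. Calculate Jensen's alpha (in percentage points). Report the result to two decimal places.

CAPM expected return = Rf + β(Rm − Rf) = 5.1% + 1.60 × (16.0% − 5.1%) = 5.1 + 1.60 × 10.90 = 22.5400%
Jensen's α = Rp − E[R] = 18.8% − 22.5400% = -3.7400

-3.74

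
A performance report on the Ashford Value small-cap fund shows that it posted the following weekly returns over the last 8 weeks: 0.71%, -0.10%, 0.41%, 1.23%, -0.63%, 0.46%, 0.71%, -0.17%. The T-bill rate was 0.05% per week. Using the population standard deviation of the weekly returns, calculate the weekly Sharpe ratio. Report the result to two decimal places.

r̄ = (0.71 − 0.1 + 0.41 + 1.23 − 0.63 + 0.46 + 0.71 − 0.17) / 8 = 0.3275%
Population σ = √[Σ(r − r̄)² / 8] = √[2.4786 / 8] = √0.3098 = 0.5566%
Sharpe = (r̄ − rf) / σ = (0.3275 − 0.05) / 0.5566 = 0.2775 / 0.5566 = 0.4986

0.50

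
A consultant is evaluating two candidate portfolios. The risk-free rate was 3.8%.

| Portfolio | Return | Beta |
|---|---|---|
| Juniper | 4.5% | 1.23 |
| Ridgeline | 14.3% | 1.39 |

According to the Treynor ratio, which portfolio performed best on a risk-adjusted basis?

Ridgeline

Juniper: Treynor = (4.5% − 3.8%) / 1.23 = 0.569
Ridgeline: Treynor = (14.3% − 3.8%) / 1.39 = 7.554
Highest: Ridgeline (7.554).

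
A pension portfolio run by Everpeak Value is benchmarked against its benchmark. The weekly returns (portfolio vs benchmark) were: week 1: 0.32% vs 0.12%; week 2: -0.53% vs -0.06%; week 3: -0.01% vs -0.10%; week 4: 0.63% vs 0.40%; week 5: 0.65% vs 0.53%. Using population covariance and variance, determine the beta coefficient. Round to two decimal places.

r̄p = 0.2120%,  r̄m = 0.1780%
Cov = Σ(rp − r̄p)(rm − r̄m) / 5 = 0.0958
Var(rm) = Σ(rm − r̄m)² / 5 = 0.0621
β = Cov / Var = 0.0958 / 0.0621 = 1.5427

1.54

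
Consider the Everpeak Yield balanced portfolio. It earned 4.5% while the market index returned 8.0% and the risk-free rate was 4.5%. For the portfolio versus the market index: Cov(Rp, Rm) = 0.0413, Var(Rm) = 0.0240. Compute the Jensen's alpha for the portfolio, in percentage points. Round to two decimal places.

β = Cov / Var = 0.0413 / 0.0240 = 1.7208
E[R] = Rf + β(Rm − Rf) = 4.5% + 1.7208 × (8.0% − 4.5%) = 10.5228%
α = Rp − E[R] = 4.5% − 10.5228% = -6.0228

-6.02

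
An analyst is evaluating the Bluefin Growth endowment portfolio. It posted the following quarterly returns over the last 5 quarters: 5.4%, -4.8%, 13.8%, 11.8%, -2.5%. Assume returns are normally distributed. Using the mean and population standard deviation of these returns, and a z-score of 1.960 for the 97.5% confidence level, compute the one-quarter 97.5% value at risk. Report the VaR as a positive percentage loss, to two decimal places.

9.82

Mean return r̄ = 23.70 / 5 = 4.7400%
Population σ = √[Σ(r − r̄)² / 5] = √[275.7920 / 5] = √55.1584 = 7.4269%
VaR = −(r̄ − z·σ) = −(4.7400 − 1.960 × 7.4269) = −(-9.8167) = 9.8167%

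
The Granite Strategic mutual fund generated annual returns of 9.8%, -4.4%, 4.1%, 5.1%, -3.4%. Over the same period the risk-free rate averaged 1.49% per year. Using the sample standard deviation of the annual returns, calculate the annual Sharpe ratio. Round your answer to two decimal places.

0.12

r̄ = (9.8 − 4.4 + 4.1 + 5.1 − 3.4) / 5 = 11.20 / 5 = 2.2400%
Σ(r − r̄)² = (9.8 − 2.2400)² + (-4.4 − 2.2400)² + … = 144.6920
sample σ = √(144.6920 / 4) = √36.1730 = 6.0144%
Sharpe = (r̄ − rf) / σ = (2.2400 − 1.49) / 6.0144 = 0.7500 / 6.0144 = 0.1247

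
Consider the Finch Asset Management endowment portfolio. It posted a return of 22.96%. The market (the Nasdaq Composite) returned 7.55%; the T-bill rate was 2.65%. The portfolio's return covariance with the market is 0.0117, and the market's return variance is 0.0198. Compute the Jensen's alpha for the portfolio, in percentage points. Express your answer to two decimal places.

17.41

β = Cov / Var = 0.0117 / 0.0198 = 0.5909
E[R] = Rf + β(Rm − Rf) = 2.65% + 0.5909 × (7.55% − 2.65%) = 5.5454%
α = Rp − E[R] = 22.96% − 5.5454% = 17.4146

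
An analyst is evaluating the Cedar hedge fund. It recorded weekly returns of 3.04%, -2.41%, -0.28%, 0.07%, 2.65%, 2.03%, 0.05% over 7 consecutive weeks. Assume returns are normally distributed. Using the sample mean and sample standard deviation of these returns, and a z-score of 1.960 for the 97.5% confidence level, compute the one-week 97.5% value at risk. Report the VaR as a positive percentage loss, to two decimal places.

3.06

Mean return r̄ = 5.150 / 7 = 0.7357%
Σ(r − r̄)² = (3.04 − 0.7357)² + (-2.41 − 0.7357)² + (-0.28 − 0.7357)² + … = 22.4900
sample σ = √(22.4900 / 6) = √3.7483 = 1.9361%
VaR = −(r̄ − z·σ) = −(0.7357 − 1.960 × 1.9361) = −(-3.0591) = 3.0591%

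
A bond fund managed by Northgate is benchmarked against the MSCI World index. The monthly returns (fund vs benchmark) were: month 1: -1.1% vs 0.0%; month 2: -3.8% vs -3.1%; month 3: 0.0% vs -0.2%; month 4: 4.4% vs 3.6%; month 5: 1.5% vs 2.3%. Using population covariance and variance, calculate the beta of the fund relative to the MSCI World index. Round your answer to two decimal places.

1.15

r̄p = 0.2000%,  r̄m = 0.5200%
Cov = Σ(rp − r̄p)(rm − r̄m) / 5 = 6.1100
Var(rm) = Σ(rm − r̄m)² / 5 = 5.3096
β = Cov / Var = 6.1100 / 5.3096 = 1.1507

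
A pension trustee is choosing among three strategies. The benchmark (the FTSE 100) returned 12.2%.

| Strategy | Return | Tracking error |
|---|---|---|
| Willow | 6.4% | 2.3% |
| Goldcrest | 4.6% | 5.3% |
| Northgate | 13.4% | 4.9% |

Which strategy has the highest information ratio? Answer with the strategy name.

Northgate

Willow: IR = (6.4% − 12.2%) / 2.3% = -2.522
Goldcrest: IR = (4.6% − 12.2%) / 5.3% = -1.434
Northgate: IR = (13.4% − 12.2%) / 4.9% = 0.245
Highest: Northgate (0.245).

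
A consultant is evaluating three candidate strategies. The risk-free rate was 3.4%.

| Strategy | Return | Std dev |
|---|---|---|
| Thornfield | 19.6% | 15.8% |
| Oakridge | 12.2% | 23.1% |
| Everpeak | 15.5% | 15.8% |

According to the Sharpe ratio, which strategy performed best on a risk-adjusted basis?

Thornfield

Thornfield: Sharpe ratio = (19.6% − 3.4%) / 15.8% = 1.025
Oakridge: Sharpe ratio = (12.2% − 3.4%) / 23.1% = 0.381
Everpeak: Sharpe ratio = (15.5% − 3.4%) / 15.8% = 0.766
Highest: Thornfield (1.025).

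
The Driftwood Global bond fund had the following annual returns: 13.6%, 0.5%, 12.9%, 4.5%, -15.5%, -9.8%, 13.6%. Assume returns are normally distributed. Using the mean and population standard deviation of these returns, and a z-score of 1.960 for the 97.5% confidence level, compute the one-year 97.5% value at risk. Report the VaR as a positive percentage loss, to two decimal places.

r̄ = (13.6 + 0.5 + 12.9 + 4.5 − 15.5 − 9.8 + 13.6) / 7 = 19.80 / 7 = 2.8286%
Σ(r − r̄)² = 837.1143; population σ = √(837.1143/7) = 10.9356%
VaR = −(r̄ − z·σ) = −(2.8286 − 1.960 × 10.9356) = −(-18.6052) = 18.6052%

18.61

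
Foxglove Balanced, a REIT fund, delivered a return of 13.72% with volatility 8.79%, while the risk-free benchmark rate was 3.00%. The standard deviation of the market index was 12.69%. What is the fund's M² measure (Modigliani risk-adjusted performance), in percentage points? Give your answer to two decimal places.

Sharpe = (Rp − Rf) / σp = (13.72% − 3.00%) / 8.79% = 1.2196
M² = Rf + Sharpe × σm = 3.00% + 1.2196 × 12.69% = 18.4767%

18.48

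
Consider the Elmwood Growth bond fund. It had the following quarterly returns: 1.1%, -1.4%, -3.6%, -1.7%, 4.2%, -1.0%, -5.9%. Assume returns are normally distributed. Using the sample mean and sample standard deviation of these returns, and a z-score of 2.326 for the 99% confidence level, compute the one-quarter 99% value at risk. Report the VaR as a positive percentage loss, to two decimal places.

8.70

r̄ = (1.1 − 1.4 − 3.6 − 1.7 + 4.2 − 1 − 5.9) / 7 = -8.30 / 7 = -1.1857%
Σ(r − r̄)² = (1.1 − (-1.1857))² + (-1.4 − (-1.1857))² + … = 62.6286
sample σ = √(62.6286 / 6) = √10.4381 = 3.2308%
VaR = −(r̄ − z·σ) = −(-1.1857 − 2.326 × 3.2308) = −(-8.7005) = 8.7005%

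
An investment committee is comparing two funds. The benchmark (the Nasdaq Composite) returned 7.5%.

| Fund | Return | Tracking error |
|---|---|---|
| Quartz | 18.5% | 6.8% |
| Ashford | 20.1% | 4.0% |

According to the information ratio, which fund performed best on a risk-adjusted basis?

Ashford

Quartz: IR = (18.5% − 7.5%) / 6.8% = 1.618
Ashford: IR = (20.1% − 7.5%) / 4.0% = 3.150
Highest: Ashford (3.150).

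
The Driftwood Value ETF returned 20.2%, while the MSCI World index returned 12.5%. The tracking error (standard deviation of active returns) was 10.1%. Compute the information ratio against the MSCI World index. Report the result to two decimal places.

IR = (Rp − Rb) / TE = (20.2% − 12.5%) / 10.1% = 7.70% / 10.1% = 0.7624

0.76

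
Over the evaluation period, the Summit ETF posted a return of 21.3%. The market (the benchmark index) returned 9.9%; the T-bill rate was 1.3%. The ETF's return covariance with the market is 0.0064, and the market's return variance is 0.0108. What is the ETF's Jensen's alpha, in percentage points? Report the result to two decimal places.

β = Cov / Var = 0.0064 / 0.0108 = 0.5926
E[R] = Rf + β(Rm − Rf) = 1.3% + 0.5926 × (9.9% − 1.3%) = 6.3964%
α = Rp − E[R] = 21.3% − 6.3964% = 14.9036

14.90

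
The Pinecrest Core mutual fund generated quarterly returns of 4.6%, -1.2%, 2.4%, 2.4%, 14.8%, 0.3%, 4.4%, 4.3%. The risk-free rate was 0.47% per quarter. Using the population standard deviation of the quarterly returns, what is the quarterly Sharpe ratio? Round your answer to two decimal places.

Mean return μ = 32.00 / 8 = 4.0000%
Population std dev = √[163.1000 / 8] = 4.5153%
Sharpe = (μ − rf) / σ = (4.0000 − 0.47) / 4.5153 = 3.5300 / 4.5153 = 0.7818

0.78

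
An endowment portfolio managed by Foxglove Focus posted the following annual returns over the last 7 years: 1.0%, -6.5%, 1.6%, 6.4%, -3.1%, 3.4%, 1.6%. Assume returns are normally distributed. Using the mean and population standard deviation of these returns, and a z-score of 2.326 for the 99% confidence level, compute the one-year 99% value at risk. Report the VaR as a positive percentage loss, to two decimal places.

r̄ = (1 − 6.5 + 1.6 + 6.4 − 3.1 + 3.4 + 1.6) / 7 = 0.6286%
Σ(r − r̄)² = 107.7343; population σ = √(107.7343/7) = 3.9231%
VaR = −(r̄ − z·σ) = −(0.6286 − 2.326 × 3.9231) = −(-8.4965) = 8.4965%

8.50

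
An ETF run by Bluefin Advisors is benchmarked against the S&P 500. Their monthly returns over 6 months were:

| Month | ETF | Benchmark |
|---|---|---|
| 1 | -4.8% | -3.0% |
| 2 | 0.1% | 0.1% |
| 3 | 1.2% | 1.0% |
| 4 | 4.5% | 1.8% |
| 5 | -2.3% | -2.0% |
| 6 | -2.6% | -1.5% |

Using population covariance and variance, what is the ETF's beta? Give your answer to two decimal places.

1.72

r̄p = -0.6500%,  r̄m = -0.6000%
Cov = Σ(rp − r̄p)(rm − r̄m) / 6 = 4.9783
Var(rm) = Σ(rm − r̄m)² / 6 = 2.8900
β = Cov / Var = 4.9783 / 2.8900 = 1.7226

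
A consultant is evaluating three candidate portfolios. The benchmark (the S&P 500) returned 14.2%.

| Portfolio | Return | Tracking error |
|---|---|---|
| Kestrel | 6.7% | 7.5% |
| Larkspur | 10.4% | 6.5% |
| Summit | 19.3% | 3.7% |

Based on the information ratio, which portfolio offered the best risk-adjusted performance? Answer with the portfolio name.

Kestrel: IR = (6.7% − 14.2%) / 7.5% = -1.000
Larkspur: IR = (10.4% − 14.2%) / 6.5% = -0.585
Summit: IR = (19.3% − 14.2%) / 3.7% = 1.378
Highest: Summit (1.378).

Summit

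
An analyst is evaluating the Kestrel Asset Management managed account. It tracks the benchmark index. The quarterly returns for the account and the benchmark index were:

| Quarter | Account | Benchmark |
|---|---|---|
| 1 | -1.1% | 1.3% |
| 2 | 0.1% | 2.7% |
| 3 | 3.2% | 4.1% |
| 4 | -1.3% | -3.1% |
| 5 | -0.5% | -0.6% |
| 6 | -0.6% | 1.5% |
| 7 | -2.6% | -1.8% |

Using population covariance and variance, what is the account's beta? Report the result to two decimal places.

r̄p = -0.4000%,  r̄m = 0.5857%
Cov = Σ(rp − r̄p)(rm − r̄m) / 7 = 3.1014
Var(rm) = Σ(rm − r̄m)² / 7 = 5.5498
β = Cov / Var = 3.1014 / 5.5498 = 0.5588

0.56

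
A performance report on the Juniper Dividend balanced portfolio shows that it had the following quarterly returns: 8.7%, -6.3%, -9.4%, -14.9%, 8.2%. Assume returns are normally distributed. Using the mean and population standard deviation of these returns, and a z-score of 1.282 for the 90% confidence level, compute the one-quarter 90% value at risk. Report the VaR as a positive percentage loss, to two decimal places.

r̄ = (8.7 − 6.3 − 9.4 − 14.9 + 8.2) / 5 = -13.70 / 5 = -2.7400%
Σ(r − r̄)² = (8.7 − (-2.7400))² + (-6.3 − (-2.7400))² + (-9.4 − (-2.7400))² + … = 455.4520
σ = √[455.4520 / 5] = 9.5441%
VaR = −(r̄ − z·σ) = −(-2.7400 − 1.282 × 9.5441) = −(-14.9755) = 14.9755%

14.98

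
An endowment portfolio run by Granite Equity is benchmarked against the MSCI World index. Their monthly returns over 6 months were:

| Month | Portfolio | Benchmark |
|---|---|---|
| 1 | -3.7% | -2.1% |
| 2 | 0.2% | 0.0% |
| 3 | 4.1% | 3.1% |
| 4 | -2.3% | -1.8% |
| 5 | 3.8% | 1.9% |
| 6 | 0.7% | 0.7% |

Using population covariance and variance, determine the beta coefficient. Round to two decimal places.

r̄p = 0.4667%,  r̄m = 0.3000%
Cov = Σ(rp − r̄p)(rm − r̄m) / 6 = 5.2483
Var(rm) = Σ(rm − r̄m)² / 6 = 3.4700
β = Cov / Var = 5.2483 / 3.4700 = 1.5125

1.51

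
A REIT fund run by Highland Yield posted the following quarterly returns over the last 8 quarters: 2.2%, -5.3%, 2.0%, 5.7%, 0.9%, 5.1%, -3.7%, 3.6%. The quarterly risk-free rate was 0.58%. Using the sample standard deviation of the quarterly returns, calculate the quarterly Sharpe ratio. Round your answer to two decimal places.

0.19

Mean return r̄ = 10.50 / 8 = 1.3125%
Sample std dev = √[109.1088 / 7] = 3.9480%
Sharpe = (r̄ − rf) / σ = (1.3125 − 0.58) / 3.9480 = 0.7325 / 3.9480 = 0.1855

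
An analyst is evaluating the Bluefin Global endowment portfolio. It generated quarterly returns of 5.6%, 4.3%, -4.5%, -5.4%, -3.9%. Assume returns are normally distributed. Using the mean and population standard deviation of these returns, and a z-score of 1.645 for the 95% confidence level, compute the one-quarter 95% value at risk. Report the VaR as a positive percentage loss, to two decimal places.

8.55

Mean return r̄ = -3.90 / 5 = -0.7800%
Σ(r − r̄)² = (5.6 − (-0.7800))² + (4.3 − (-0.7800))² + … = 111.4280
population σ = √(111.4280 / 5) = √22.2856 = 4.7208%
VaR = −(r̄ − z·σ) = −(-0.7800 − 1.645 × 4.7208) = −(-8.5457) = 8.5457%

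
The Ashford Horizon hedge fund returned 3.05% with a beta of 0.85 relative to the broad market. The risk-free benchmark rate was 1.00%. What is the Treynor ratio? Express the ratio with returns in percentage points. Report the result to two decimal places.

Treynor = (Rp − Rf) / β = (3.05% − 1.00%) / 0.85 = 2.05 / 0.85 = 2.4118

2.41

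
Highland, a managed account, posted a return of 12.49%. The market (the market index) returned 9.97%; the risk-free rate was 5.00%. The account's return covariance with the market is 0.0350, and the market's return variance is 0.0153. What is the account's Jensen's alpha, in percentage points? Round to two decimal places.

β = Cov / Var = 0.0350 / 0.0153 = 2.2876
E[R] = Rf + β(Rm − Rf) = 5.00% + 2.2876 × (9.97% − 5.00%) = 16.3694%
α = Rp − E[R] = 12.49% − 16.3694% = -3.8794

-3.88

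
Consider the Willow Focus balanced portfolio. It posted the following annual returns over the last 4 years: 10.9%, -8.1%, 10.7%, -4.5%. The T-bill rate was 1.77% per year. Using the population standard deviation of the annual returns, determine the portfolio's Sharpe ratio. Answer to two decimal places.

0.06

r̄ = (10.9 − 8.1 + 10.7 − 4.5) / 4 = 2.2500%
Σ(r − r̄)² = 298.9100; population σ = √(298.9100/4) = 8.6445%
Sharpe = (r̄ − rf) / σ = (2.2500 − 1.77) / 8.6445 = 0.4800 / 8.6445 = 0.0555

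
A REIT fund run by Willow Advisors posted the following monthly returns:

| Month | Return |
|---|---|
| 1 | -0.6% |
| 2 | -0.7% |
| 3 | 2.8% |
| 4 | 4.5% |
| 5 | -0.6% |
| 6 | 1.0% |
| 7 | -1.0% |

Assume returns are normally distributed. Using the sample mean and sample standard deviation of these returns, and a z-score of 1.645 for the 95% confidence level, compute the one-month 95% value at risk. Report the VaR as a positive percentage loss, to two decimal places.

2.73

r̄ = (-0.6 − 0.7 + 2.8 + 4.5 − 0.6 + 1 − 1) / 7 = 0.7714%
Sample std dev = √[27.1343 / 6] = 2.1266%
VaR = −(r̄ − z·σ) = −(0.7714 − 1.645 × 2.1266) = −(-2.7269) = 2.7269%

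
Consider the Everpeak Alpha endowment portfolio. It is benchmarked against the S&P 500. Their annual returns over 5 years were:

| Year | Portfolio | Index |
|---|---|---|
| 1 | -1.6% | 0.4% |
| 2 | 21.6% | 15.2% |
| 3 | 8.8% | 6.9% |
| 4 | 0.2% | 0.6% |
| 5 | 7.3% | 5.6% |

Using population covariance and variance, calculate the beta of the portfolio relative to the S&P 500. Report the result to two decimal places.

r̄p = 7.2600%,  r̄m = 5.7400%
Cov = Σ(rp − r̄p)(rm − r̄m) / 5 = 44.2076
Var(rm) = Σ(rm − r̄m)² / 5 = 29.1584
β = Cov / Var = 44.2076 / 29.1584 = 1.5161

1.52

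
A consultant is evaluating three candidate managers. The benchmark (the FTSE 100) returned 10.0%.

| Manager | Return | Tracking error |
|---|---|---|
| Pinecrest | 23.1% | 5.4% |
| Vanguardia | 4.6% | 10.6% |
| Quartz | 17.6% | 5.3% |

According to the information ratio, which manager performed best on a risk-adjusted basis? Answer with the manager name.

Pinecrest

Pinecrest: IR = (23.1% − 10.0%) / 5.4% = 2.426
Vanguardia: IR = (4.6% − 10.0%) / 10.6% = -0.509
Quartz: IR = (17.6% − 10.0%) / 5.3% = 1.434
Highest: Pinecrest (2.426).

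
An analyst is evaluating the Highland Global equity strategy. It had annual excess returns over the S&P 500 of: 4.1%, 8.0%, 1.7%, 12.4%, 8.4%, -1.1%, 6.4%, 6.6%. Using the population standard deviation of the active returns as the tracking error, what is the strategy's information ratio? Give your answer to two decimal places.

1.48

Mean return r̄ = 46.50 / 8 = 5.8125%
Population std dev = √[123.4688 / 8] = 3.9286%
IR = r̄ / tracking error = 5.8125 / 3.9286 = 1.4795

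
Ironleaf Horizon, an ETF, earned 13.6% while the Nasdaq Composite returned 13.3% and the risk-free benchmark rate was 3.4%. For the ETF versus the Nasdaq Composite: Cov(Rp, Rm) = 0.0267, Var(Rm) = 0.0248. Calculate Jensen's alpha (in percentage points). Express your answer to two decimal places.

β = Cov / Var = 0.0267 / 0.0248 = 1.0766
E[R] = Rf + β(Rm − Rf) = 3.4% + 1.0766 × (13.3% − 3.4%) = 14.0583%
α = Rp − E[R] = 13.6% − 14.0583% = -0.4583

-0.46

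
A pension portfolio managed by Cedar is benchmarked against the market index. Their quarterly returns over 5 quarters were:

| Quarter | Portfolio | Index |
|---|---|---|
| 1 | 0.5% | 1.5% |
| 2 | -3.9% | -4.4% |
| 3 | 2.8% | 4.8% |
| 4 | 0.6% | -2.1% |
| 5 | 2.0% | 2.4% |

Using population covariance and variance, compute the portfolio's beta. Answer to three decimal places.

0.632

r̄p = 0.4000%,  r̄m = 0.4400%
Cov = Σ(rp − r̄p)(rm − r̄m) / 5 = 6.8020
Var(rm) = Σ(rm − r̄m)² / 5 = 10.7704
β = Cov / Var = 6.8020 / 10.7704 = 0.6315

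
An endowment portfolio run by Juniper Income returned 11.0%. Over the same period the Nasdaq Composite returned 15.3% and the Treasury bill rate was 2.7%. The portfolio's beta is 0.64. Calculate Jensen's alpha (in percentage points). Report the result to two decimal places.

CAPM expected return = Rf + β(Rm − Rf) = 2.7% + 0.64 × (15.3% − 2.7%) = 2.7 + 0.64 × 12.60 = 10.7640%
Jensen's α = Rp − E[R] = 11.0% − 10.7640% = 0.2360

0.24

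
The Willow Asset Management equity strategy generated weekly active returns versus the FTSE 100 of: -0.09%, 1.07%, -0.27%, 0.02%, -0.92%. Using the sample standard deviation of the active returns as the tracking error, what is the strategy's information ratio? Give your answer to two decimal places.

Mean return r̄ = -0.190 / 5 = -0.0380%
Σ(r − r̄)² = (-0.09 − (-0.0380))² + (1.07 − (-0.0380))² + (-0.27 − (-0.0380))² + … = 2.0655
σ = √[2.0655 / 4] = 0.7186%
IR = r̄ / tracking error = -0.0380 / 0.7186 = -0.0529

-0.05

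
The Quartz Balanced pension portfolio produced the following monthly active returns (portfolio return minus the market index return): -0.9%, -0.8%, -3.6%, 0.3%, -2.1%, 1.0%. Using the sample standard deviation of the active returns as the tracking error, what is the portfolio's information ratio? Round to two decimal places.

r̄ = (-0.9 − 0.8 − 3.6 + 0.3 − 2.1 + 1) / 6 = -1.0167%
Sample σ = √[Σ(r − r̄)² / 5] = √[13.7083 / 5] = √2.7417 = 1.6558%
IR = r̄ / tracking error = -1.0167 / 1.6558 = -0.6140

-0.61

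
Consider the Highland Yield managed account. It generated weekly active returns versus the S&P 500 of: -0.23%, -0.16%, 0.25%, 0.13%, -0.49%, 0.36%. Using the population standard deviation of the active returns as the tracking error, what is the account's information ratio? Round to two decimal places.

r̄ = (-0.23 − 0.16 + 0.25 + 0.13 − 0.49 + 0.36) / 6 = -0.140 / 6 = -0.0233%
Σ(r − r̄)² = (-0.23 − (-0.0233))² + (-0.16 − (-0.0233))² + (0.25 − (-0.0233))² + … = 0.5243
σ = √[0.5243 / 6] = 0.2956%
IR = r̄ / tracking error = -0.0233 / 0.2956 = -0.0788

-0.08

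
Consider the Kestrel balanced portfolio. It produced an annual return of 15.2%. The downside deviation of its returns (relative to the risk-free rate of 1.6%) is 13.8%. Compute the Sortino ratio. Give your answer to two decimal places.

Sortino = (Rp − Rf) / σd = (15.2% − 1.6%) / 13.8% = 13.60% / 13.8% = 0.9855

0.99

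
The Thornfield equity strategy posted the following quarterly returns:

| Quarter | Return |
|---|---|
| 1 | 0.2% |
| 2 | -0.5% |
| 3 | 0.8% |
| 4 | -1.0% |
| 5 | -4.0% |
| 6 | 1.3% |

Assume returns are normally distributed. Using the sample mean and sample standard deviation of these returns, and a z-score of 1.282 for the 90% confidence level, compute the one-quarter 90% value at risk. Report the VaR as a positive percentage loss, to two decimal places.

2.96

Mean return r̄ = -3.20 / 6 = -0.5333%
Σ(r − r̄)² = (0.2 − (-0.5333))² + (-0.5 − (-0.5333))² + … = 17.9133
sample σ = √(17.9133 / 5) = √3.5827 = 1.8928%
VaR = −(r̄ − z·σ) = −(-0.5333 − 1.282 × 1.8928) = −(-2.9599) = 2.9599%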